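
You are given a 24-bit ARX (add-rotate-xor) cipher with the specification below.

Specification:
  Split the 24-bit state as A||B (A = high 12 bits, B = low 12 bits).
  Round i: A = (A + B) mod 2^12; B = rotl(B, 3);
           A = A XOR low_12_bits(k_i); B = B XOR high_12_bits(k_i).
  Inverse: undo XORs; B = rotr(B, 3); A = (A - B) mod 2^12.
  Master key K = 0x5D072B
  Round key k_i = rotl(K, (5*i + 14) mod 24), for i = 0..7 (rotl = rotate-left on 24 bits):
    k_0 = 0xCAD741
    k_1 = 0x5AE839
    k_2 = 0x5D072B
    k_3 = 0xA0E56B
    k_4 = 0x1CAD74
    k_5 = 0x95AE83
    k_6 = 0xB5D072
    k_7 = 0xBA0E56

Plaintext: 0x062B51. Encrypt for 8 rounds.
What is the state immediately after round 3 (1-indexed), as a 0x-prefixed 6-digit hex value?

s_0 = plaintext = 0x062B51
s_1 = Round(s_0, k_0) = 0xCF2620
s_2 = Round(s_1, k_1) = 0xB2B4AD
s_3 = Round(s_2, k_2) = 0x8F30BA
s_4 = Round(s_3, k_3) = 0xCC6FDE
s_5 = Round(s_4, k_4) = 0x1D0F3D
s_6 = Round(s_5, k_5) = 0xF8E0B5
s_7 = Round(s_6, k_6) = 0x031EF5
s_8 = Round(s_7, k_7) = 0x170C0F

0x8F30BA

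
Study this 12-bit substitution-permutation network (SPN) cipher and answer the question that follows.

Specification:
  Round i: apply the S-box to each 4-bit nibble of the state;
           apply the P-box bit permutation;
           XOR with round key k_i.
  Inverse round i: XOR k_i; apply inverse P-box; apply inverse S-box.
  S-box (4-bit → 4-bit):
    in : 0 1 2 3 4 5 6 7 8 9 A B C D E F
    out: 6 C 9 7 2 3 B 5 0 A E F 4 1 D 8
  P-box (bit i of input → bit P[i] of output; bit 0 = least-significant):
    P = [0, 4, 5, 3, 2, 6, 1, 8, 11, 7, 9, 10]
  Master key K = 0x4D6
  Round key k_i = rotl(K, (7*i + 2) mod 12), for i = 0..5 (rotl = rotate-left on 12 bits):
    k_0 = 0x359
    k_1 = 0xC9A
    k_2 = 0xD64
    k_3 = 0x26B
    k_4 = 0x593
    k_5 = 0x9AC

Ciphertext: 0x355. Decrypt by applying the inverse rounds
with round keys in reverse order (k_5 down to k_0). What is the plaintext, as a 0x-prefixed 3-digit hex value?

s_0 = ciphertext = 0x355
s_1 = InvRound(s_0, k_5) = 0x34B
s_2 = InvRound(s_1, k_4) = 0xA49
s_3 = InvRound(s_2, k_3) = 0xDCC
s_4 = InvRound(s_3, k_2) = 0x481
s_5 = InvRound(s_4, k_1) = 0xDC6
s_6 = InvRound(s_5, k_0) = 0xB76

0xB76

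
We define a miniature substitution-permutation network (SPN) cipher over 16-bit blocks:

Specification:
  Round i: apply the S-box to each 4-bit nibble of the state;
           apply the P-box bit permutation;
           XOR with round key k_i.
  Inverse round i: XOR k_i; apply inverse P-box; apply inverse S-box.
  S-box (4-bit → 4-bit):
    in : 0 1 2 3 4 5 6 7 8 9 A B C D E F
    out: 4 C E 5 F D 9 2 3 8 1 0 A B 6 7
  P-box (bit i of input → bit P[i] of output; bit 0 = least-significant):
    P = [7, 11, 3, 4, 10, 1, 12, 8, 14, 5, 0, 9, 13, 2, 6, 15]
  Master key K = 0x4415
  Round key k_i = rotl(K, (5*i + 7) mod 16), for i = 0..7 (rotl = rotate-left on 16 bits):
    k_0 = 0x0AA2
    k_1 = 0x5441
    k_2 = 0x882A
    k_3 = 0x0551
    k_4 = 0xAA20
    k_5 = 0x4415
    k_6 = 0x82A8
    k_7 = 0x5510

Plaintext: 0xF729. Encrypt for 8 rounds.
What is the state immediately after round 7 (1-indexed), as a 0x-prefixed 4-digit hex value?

0xE31D

s_0 = plaintext = 0xF729
s_1 = Round(s_0, k_0) = 0x3BD4
s_2 = Round(s_1, k_1) = 0x799B
s_3 = Round(s_2, k_2) = 0x8B2E
s_4 = Round(s_3, k_3) = 0x3C5F
s_5 = Round(s_4, k_4) = 0x95C8
s_6 = Round(s_5, k_5) = 0x8F96
s_7 = Round(s_6, k_6) = 0xE31D
s_8 = Round(s_7, k_7) = 0x0CC5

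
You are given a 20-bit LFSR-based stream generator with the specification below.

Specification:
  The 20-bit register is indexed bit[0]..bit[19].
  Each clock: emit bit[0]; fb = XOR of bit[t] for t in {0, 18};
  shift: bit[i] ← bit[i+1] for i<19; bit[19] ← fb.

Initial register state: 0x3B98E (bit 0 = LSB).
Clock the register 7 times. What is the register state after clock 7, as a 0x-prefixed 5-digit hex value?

reg_0 = 0x3B98E
clock 1: out=0, reg = 0x1DCC7
clock 2: out=1, reg = 0x8EE63
clock 3: out=1, reg = 0xC7731
clock 4: out=1, reg = 0x63B98
clock 5: out=0, reg = 0xB1DCC
clock 6: out=0, reg = 0x58EE6
clock 7: out=0, reg = 0xAC773

0xAC773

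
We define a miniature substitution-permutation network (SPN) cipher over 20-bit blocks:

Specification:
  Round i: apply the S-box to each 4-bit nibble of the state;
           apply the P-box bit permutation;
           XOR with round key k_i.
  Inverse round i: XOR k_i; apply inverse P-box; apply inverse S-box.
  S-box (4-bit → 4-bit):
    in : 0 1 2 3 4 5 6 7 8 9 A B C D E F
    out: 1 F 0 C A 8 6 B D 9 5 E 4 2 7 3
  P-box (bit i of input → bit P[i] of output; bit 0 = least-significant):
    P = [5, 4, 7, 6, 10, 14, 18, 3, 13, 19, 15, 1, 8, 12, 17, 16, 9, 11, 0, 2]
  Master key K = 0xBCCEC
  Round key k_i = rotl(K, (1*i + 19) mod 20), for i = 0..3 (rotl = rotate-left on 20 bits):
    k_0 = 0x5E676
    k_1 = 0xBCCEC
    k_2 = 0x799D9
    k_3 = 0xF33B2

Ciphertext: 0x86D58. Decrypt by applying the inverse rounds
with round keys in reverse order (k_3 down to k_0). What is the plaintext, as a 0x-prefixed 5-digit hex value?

0x97713

s_0 = ciphertext = 0x86D58
s_1 = InvRound(s_0, k_3) = 0xFB518
s_2 = InvRound(s_1, k_2) = 0x62F03
s_3 = InvRound(s_2, k_1) = 0x891B8
s_4 = InvRound(s_3, k_0) = 0x97713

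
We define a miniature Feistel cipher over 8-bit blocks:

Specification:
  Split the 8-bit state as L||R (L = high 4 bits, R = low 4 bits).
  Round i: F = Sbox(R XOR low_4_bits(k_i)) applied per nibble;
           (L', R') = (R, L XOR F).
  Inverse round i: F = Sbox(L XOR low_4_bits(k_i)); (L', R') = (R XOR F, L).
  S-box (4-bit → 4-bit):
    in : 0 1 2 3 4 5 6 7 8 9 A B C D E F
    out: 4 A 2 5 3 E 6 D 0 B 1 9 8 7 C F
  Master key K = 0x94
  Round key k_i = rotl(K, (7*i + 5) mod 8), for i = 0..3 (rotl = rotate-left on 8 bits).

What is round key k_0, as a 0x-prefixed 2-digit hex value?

0x92

K = 0x94
k_0 = rotl(K, (7*0+5) mod 8) = rotl(K, 5) = 0x92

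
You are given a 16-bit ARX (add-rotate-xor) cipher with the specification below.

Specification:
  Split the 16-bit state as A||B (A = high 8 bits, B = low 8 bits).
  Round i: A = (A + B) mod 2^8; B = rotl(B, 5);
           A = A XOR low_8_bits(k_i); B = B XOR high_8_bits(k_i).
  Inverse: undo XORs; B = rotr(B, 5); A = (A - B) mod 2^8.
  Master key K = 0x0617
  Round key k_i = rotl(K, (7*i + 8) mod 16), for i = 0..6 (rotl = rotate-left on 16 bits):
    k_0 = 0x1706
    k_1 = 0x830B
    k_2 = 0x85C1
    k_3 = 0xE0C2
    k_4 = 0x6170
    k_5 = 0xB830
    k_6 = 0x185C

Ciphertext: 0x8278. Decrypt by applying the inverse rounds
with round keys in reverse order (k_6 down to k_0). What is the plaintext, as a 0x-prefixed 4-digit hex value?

s_0 = ciphertext = 0x8278
s_1 = InvRound(s_0, k_6) = 0xDB03
s_2 = InvRound(s_1, k_5) = 0x0EDD
s_3 = InvRound(s_2, k_4) = 0x99E5
s_4 = InvRound(s_3, k_3) = 0x3328
s_5 = InvRound(s_4, k_2) = 0x856D
s_6 = InvRound(s_5, k_1) = 0x1777
s_7 = InvRound(s_6, k_0) = 0x0E03

0x0E03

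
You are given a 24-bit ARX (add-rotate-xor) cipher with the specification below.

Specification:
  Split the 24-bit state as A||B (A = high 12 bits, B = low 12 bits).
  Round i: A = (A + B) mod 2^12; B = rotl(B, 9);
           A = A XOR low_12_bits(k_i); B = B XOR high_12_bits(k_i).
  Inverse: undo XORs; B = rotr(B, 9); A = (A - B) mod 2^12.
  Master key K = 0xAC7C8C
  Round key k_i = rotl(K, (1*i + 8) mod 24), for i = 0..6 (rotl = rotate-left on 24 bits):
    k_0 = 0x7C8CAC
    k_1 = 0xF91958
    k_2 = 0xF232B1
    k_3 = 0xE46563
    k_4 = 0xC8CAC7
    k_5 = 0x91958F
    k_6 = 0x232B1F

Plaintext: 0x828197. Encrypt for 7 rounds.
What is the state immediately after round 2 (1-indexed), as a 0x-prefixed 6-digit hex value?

0x655AAE

s_0 = plaintext = 0x828197
s_1 = Round(s_0, k_0) = 0x5139FA
s_2 = Round(s_1, k_1) = 0x655AAE
s_3 = Round(s_2, k_2) = 0x3B2276
s_4 = Round(s_3, k_3) = 0x34B208
s_5 = Round(s_4, k_4) = 0xF94CCD
s_6 = Round(s_5, k_5) = 0x9EE280
s_7 = Round(s_6, k_6) = 0x771262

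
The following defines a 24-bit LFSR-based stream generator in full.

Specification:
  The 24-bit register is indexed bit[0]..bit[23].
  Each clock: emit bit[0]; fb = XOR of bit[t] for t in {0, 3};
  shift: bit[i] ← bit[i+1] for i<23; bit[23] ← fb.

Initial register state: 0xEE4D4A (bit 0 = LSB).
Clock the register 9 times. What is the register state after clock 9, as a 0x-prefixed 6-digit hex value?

0x71F726

reg_0 = 0xEE4D4A
clock 1: out=0, reg = 0xF726A5
clock 2: out=1, reg = 0xFB9352
clock 3: out=0, reg = 0x7DC9A9
clock 4: out=1, reg = 0x3EE4D4
clock 5: out=0, reg = 0x1F726A
clock 6: out=0, reg = 0x8FB935
clock 7: out=1, reg = 0xC7DC9A
clock 8: out=0, reg = 0xE3EE4D
clock 9: out=1, reg = 0x71F726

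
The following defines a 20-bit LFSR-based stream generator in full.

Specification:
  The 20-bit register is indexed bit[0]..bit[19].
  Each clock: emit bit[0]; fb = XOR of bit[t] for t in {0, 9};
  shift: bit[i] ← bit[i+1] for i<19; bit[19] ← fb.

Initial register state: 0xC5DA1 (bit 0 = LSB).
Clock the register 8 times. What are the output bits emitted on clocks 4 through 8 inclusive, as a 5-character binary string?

00101

reg_0 = 0xC5DA1
clock 1: out=1, reg = 0xE2ED0
clock 2: out=0, reg = 0xF1768
clock 3: out=0, reg = 0xF8BB4
clock 4: out=0, reg = 0xFC5DA
clock 5: out=0, reg = 0x7E2ED
clock 6: out=1, reg = 0x3F176
clock 7: out=0, reg = 0x1F8BB
clock 8: out=1, reg = 0x8FC5D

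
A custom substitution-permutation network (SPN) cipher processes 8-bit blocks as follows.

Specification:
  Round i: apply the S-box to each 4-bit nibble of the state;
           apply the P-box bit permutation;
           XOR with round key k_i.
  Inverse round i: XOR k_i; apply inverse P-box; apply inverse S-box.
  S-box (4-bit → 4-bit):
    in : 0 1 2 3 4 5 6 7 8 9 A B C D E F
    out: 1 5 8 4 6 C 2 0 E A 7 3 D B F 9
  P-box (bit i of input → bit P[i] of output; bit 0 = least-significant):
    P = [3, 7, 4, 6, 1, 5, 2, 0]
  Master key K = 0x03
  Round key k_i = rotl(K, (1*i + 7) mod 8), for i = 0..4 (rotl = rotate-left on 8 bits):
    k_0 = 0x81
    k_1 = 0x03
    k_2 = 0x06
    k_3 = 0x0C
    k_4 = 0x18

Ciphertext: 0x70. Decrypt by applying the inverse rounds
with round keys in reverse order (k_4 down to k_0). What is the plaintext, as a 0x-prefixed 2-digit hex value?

0x75

s_0 = ciphertext = 0x70
s_1 = InvRound(s_0, k_4) = 0x6F
s_2 = InvRound(s_1, k_3) = 0xD2
s_3 = InvRound(s_2, k_2) = 0x38
s_4 = InvRound(s_3, k_1) = 0xD1
s_5 = InvRound(s_4, k_0) = 0x75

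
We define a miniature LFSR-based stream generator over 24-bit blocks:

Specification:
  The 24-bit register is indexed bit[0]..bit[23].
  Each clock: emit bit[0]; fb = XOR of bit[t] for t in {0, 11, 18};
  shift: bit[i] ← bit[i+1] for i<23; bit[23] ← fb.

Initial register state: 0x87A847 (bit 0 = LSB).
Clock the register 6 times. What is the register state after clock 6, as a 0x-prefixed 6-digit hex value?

reg_0 = 0x87A847
clock 1: out=1, reg = 0xC3D423
clock 2: out=1, reg = 0xE1EA11
clock 3: out=1, reg = 0x70F508
clock 4: out=0, reg = 0x387A84
clock 5: out=0, reg = 0x9C3D42
clock 6: out=0, reg = 0x4E1EA1

0x4E1EA1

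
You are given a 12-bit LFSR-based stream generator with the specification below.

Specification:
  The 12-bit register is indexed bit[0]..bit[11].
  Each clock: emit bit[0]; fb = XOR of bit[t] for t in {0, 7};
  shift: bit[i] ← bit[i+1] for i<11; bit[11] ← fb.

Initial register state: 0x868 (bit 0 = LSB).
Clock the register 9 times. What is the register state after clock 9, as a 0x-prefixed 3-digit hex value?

reg_0 = 0x868
clock 1: out=0, reg = 0x434
clock 2: out=0, reg = 0x21A
clock 3: out=0, reg = 0x10D
clock 4: out=1, reg = 0x886
clock 5: out=0, reg = 0xC43
clock 6: out=1, reg = 0xE21
clock 7: out=1, reg = 0xF10
clock 8: out=0, reg = 0x788
clock 9: out=0, reg = 0xBC4

0xBC4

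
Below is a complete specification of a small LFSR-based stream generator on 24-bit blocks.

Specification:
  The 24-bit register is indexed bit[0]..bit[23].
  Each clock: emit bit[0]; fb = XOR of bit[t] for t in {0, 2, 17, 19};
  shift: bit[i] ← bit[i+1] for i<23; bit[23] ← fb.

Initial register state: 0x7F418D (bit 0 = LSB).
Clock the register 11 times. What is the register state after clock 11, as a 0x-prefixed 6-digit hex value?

0xA3CFE8

reg_0 = 0x7F418D
clock 1: out=1, reg = 0x3FA0C6
clock 2: out=0, reg = 0x9FD063
clock 3: out=1, reg = 0xCFE831
clock 4: out=1, reg = 0xE7F418
clock 5: out=0, reg = 0xF3FA0C
clock 6: out=0, reg = 0x79FD06
clock 7: out=0, reg = 0x3CFE83
clock 8: out=1, reg = 0x1E7F41
clock 9: out=1, reg = 0x8F3FA0
clock 10: out=0, reg = 0x479FD0
clock 11: out=0, reg = 0xA3CFE8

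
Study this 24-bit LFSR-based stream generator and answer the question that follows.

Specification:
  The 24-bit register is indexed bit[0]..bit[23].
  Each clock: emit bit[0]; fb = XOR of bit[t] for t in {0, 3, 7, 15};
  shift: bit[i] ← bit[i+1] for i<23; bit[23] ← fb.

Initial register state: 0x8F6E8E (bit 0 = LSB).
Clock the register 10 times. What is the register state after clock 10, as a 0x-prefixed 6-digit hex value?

0x2723DB

reg_0 = 0x8F6E8E
clock 1: out=0, reg = 0x47B747
clock 2: out=1, reg = 0x23DBA3
clock 3: out=1, reg = 0x91EDD1
clock 4: out=1, reg = 0xC8F6E8
clock 5: out=0, reg = 0xE47B74
clock 6: out=0, reg = 0x723DBA
clock 7: out=0, reg = 0x391EDD
clock 8: out=1, reg = 0x9C8F6E
clock 9: out=0, reg = 0x4E47B7
clock 10: out=1, reg = 0x2723DB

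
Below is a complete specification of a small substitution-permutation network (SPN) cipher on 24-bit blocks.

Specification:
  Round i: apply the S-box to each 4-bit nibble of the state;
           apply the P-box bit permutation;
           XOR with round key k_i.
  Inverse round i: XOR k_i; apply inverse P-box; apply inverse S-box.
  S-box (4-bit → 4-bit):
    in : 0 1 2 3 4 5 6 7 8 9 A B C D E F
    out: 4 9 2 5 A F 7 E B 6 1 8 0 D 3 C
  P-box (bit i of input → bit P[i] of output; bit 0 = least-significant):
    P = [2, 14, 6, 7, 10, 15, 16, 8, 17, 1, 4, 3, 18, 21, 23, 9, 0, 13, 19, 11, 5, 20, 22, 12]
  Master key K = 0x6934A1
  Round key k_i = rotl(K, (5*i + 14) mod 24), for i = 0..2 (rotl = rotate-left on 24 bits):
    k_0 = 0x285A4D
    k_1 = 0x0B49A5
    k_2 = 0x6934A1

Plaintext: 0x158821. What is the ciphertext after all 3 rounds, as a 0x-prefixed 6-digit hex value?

s_0 = plaintext = 0x158821
s_1 = Round(s_0, k_0) = 0x06E0E2
s_2 = Round(s_1, k_1) = 0x67ADB4
s_3 = Round(s_2, k_2) = 0x375D19

0x375D19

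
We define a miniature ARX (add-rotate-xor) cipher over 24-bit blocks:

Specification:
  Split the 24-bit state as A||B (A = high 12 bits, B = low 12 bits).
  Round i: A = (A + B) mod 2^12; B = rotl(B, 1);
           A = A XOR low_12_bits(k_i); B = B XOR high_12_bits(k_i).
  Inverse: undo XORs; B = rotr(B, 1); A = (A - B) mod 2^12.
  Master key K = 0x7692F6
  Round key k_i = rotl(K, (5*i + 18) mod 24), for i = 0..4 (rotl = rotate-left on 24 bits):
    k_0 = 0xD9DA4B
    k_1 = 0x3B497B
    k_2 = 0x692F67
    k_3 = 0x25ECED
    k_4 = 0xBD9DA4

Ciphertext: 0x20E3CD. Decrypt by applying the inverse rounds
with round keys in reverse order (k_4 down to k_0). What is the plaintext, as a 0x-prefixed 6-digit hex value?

s_0 = ciphertext = 0x20E3CD
s_1 = InvRound(s_0, k_4) = 0xBA040A
s_2 = InvRound(s_1, k_3) = 0x42332A
s_3 = InvRound(s_2, k_2) = 0x8682DC
s_4 = InvRound(s_3, k_1) = 0x05F0B4
s_5 = InvRound(s_4, k_0) = 0xB80E94

0xB80E94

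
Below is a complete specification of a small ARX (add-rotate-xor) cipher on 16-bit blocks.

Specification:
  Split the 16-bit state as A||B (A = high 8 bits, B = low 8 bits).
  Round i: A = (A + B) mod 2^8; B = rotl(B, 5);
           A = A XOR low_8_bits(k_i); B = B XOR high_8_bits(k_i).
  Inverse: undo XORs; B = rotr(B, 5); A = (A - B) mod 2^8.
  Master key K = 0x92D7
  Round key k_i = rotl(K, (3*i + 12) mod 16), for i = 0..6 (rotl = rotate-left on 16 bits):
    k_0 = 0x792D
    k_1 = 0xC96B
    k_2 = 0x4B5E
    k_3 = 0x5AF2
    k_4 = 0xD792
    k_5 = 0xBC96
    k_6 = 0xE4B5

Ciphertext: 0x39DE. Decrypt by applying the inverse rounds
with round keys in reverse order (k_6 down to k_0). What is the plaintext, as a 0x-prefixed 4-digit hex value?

0xDAD4

s_0 = ciphertext = 0x39DE
s_1 = InvRound(s_0, k_6) = 0xBBD1
s_2 = InvRound(s_1, k_5) = 0xC26B
s_3 = InvRound(s_2, k_4) = 0x6BE5
s_4 = InvRound(s_3, k_3) = 0x9CFD
s_5 = InvRound(s_4, k_2) = 0x0DB5
s_6 = InvRound(s_5, k_1) = 0x83E3
s_7 = InvRound(s_6, k_0) = 0xDAD4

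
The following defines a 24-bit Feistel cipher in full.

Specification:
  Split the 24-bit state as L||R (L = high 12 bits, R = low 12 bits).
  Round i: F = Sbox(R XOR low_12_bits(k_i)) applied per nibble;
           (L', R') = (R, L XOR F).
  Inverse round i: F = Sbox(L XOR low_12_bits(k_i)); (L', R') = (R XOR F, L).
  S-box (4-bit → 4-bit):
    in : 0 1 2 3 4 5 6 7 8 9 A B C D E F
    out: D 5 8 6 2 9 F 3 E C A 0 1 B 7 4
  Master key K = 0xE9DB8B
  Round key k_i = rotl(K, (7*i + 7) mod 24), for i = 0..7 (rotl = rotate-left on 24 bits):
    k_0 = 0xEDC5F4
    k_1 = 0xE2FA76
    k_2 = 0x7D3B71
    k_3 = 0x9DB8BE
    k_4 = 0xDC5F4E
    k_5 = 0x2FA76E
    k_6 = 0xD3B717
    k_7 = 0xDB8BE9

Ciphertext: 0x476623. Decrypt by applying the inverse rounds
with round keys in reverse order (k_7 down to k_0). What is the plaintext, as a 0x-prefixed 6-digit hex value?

s_0 = ciphertext = 0x476623
s_1 = InvRound(s_0, k_7) = 0x2E7476
s_2 = InvRound(s_1, k_6) = 0xD3B2E7
s_3 = InvRound(s_2, k_5) = 0x87ED3B
s_4 = InvRound(s_3, k_4) = 0xE5687E
s_5 = InvRound(s_4, k_3) = 0x700E56
s_6 = InvRound(s_5, k_2) = 0xF63700
s_7 = InvRound(s_6, k_1) = 0xE59F63
s_8 = InvRound(s_7, k_0) = 0xFC8E59

0xFC8E59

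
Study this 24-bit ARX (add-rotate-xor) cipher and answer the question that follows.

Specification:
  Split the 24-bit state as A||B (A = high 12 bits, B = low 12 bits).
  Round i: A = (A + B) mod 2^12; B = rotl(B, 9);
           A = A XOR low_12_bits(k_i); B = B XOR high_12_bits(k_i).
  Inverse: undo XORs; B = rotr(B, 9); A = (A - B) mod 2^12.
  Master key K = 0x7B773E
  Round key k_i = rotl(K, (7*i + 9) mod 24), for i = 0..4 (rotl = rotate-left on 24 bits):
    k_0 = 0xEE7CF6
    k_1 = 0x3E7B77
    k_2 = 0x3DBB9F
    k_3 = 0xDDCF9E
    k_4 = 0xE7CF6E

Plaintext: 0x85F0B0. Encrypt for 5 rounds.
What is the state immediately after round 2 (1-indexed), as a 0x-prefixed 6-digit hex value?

0xF9D039

s_0 = plaintext = 0x85F0B0
s_1 = Round(s_0, k_0) = 0x5F9EF1
s_2 = Round(s_1, k_1) = 0xF9D039
s_3 = Round(s_2, k_2) = 0x4491DC
s_4 = Round(s_3, k_3) = 0x9BB5E7
s_5 = Round(s_4, k_4) = 0x0CC0C0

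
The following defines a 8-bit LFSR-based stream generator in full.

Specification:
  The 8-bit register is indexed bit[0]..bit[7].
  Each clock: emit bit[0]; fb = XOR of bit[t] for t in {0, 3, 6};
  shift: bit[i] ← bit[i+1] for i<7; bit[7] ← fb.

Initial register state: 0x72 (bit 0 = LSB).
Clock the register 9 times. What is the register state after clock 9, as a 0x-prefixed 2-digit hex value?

reg_0 = 0x72
clock 1: out=0, reg = 0xB9
clock 2: out=1, reg = 0x5C
clock 3: out=0, reg = 0x2E
clock 4: out=0, reg = 0x97
clock 5: out=1, reg = 0xCB
clock 6: out=1, reg = 0xE5
clock 7: out=1, reg = 0x72
clock 8: out=0, reg = 0xB9
clock 9: out=1, reg = 0x5C

0x5C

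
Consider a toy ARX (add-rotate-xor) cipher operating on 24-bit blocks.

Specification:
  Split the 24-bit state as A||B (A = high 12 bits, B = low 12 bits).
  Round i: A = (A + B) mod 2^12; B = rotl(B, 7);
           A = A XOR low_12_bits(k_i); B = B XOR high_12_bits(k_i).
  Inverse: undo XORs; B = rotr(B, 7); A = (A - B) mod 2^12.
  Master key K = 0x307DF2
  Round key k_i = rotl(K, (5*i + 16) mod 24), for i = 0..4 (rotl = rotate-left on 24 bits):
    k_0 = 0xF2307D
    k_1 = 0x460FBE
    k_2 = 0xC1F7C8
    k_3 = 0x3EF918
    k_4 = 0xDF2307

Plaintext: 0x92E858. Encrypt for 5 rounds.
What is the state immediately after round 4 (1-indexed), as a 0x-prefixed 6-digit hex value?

s_0 = plaintext = 0x92E858
s_1 = Round(s_0, k_0) = 0x1FB361
s_2 = Round(s_1, k_1) = 0xAE24FB
s_3 = Round(s_2, k_2) = 0x8151B8
s_4 = Round(s_3, k_3) = 0x0D5FE2
s_5 = Round(s_4, k_4) = 0x3B0C8D

0x0D5FE2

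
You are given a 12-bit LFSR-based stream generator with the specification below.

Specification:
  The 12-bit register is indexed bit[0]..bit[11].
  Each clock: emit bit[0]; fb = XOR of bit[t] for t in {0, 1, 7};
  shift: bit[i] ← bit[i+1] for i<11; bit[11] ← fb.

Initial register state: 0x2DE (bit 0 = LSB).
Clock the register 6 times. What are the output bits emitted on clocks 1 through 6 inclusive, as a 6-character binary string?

reg_0 = 0x2DE
clock 1: out=0, reg = 0x16F
clock 2: out=1, reg = 0x0B7
clock 3: out=1, reg = 0x85B
clock 4: out=1, reg = 0x42D
clock 5: out=1, reg = 0xA16
clock 6: out=0, reg = 0xD0B

011110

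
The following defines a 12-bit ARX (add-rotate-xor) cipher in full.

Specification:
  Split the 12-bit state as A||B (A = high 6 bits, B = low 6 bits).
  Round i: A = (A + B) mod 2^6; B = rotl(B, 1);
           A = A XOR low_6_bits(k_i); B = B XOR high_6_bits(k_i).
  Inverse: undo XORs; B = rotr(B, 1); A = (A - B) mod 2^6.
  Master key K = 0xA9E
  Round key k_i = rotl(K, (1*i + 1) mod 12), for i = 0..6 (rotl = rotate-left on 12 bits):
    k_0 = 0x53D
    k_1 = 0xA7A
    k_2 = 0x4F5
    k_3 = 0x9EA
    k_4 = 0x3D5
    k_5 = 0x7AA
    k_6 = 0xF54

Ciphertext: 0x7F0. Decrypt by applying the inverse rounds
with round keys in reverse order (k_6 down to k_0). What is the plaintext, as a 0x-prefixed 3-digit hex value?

s_0 = ciphertext = 0x7F0
s_1 = InvRound(s_0, k_6) = 0x966
s_2 = InvRound(s_1, k_5) = 0xCDC
s_3 = InvRound(s_2, k_4) = 0xF69
s_4 = InvRound(s_3, k_3) = 0x407
s_5 = InvRound(s_4, k_2) = 0x6CA
s_6 = InvRound(s_5, k_1) = 0xC31
s_7 = InvRound(s_6, k_0) = 0x6F2

0x6F2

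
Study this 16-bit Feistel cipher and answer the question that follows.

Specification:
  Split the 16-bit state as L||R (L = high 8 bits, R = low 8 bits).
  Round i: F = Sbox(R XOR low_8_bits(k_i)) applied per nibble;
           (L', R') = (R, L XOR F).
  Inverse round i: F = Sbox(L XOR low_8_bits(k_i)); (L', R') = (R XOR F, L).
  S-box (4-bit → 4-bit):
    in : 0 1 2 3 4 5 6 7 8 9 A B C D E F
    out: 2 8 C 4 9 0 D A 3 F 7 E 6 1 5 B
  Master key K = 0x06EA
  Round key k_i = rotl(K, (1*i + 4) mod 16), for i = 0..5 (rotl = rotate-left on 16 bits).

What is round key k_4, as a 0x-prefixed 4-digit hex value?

K = 0x06EA
k_0 = rotl(K, (1*0+4) mod 16) = rotl(K, 4) = 0x6EA0
k_1 = rotl(K, (1*1+4) mod 16) = rotl(K, 5) = 0xDD40
k_2 = rotl(K, (1*2+4) mod 16) = rotl(K, 6) = 0xBA81
k_3 = rotl(K, (1*3+4) mod 16) = rotl(K, 7) = 0x7503
k_4 = rotl(K, (1*4+4) mod 16) = rotl(K, 8) = 0xEA06

0xEA06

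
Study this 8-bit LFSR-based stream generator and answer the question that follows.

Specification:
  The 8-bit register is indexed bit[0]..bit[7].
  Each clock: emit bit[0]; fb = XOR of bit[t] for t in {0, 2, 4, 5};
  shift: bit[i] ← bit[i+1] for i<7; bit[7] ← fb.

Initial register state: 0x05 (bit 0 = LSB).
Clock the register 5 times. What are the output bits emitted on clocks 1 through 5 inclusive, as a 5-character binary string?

10100

reg_0 = 0x05
clock 1: out=1, reg = 0x02
clock 2: out=0, reg = 0x01
clock 3: out=1, reg = 0x80
clock 4: out=0, reg = 0x40
clock 5: out=0, reg = 0x20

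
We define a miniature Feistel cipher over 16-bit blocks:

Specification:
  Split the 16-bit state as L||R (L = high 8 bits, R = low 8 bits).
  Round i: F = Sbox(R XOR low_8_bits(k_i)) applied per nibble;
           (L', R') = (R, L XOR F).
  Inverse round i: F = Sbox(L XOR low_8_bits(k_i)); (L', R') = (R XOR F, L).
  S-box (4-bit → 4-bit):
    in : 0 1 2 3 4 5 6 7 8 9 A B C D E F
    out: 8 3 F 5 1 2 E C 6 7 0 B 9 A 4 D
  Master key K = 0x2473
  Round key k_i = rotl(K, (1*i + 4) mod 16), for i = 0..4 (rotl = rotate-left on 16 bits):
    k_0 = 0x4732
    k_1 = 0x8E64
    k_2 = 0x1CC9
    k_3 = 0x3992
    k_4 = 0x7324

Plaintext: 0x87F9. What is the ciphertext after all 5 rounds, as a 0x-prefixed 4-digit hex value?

s_0 = plaintext = 0x87F9
s_1 = Round(s_0, k_0) = 0xF91C
s_2 = Round(s_1, k_1) = 0x1C3F
s_3 = Round(s_2, k_2) = 0x3FC2
s_4 = Round(s_3, k_3) = 0xC217
s_5 = Round(s_4, k_4) = 0x1797

0x1797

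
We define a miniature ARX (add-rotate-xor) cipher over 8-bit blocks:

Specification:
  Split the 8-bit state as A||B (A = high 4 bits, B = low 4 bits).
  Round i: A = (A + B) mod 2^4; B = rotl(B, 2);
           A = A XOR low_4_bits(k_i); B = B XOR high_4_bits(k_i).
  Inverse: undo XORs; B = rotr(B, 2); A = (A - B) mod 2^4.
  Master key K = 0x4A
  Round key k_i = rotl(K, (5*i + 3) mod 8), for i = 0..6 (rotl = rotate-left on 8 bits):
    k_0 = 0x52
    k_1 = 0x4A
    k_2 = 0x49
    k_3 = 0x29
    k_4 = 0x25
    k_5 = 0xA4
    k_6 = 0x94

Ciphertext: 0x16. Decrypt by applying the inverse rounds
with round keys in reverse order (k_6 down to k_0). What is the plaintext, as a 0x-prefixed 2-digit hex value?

0xFF

s_0 = ciphertext = 0x16
s_1 = InvRound(s_0, k_6) = 0x6F
s_2 = InvRound(s_1, k_5) = 0xD5
s_3 = InvRound(s_2, k_4) = 0xBD
s_4 = InvRound(s_3, k_3) = 0x3F
s_5 = InvRound(s_4, k_2) = 0xCE
s_6 = InvRound(s_5, k_1) = 0xCA
s_7 = InvRound(s_6, k_0) = 0xFF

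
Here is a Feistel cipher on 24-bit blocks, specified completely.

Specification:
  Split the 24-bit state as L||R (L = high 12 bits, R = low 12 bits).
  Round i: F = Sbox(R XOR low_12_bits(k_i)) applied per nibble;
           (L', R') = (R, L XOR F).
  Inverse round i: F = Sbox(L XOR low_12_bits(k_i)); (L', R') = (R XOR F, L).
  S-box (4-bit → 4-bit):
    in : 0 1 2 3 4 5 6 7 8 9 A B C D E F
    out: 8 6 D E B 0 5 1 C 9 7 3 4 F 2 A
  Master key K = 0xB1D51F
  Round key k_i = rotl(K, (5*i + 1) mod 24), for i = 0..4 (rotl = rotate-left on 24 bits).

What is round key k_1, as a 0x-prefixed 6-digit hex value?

0x7547EC

K = 0xB1D51F
k_0 = rotl(K, (5*0+1) mod 24) = rotl(K, 1) = 0x63AA3F
k_1 = rotl(K, (5*1+1) mod 24) = rotl(K, 6) = 0x7547EC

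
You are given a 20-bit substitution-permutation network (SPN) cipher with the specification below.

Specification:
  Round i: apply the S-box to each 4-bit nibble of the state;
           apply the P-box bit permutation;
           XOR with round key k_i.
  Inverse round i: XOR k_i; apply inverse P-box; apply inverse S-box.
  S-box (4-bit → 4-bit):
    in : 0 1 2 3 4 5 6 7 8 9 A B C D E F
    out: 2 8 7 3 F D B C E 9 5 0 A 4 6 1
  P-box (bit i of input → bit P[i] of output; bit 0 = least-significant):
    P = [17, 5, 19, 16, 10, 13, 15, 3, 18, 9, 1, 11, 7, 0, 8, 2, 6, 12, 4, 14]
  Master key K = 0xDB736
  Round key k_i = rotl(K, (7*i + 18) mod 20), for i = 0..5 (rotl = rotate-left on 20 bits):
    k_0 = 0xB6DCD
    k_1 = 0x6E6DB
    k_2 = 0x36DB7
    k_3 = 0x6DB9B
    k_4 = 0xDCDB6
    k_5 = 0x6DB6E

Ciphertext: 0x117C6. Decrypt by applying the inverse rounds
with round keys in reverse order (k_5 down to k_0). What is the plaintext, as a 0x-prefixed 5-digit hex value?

0x8B587

s_0 = ciphertext = 0x117C6
s_1 = InvRound(s_0, k_5) = 0x1F956
s_2 = InvRound(s_1, k_4) = 0x3FF3E
s_3 = InvRound(s_2, k_3) = 0xB6F3C
s_4 = InvRound(s_3, k_2) = 0xB3E1D
s_5 = InvRound(s_4, k_1) = 0x695D7
s_6 = InvRound(s_5, k_0) = 0x8B587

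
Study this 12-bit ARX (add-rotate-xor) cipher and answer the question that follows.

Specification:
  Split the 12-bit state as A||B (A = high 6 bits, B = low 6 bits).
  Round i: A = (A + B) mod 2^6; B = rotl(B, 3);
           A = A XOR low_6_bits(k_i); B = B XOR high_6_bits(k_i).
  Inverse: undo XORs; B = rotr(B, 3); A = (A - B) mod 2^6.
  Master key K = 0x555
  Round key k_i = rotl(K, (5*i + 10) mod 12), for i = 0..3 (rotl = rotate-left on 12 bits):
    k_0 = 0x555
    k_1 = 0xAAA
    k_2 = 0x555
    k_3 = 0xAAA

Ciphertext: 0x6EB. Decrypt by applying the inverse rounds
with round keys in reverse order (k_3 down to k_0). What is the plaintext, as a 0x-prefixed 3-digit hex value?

s_0 = ciphertext = 0x6EB
s_1 = InvRound(s_0, k_3) = 0xA48
s_2 = InvRound(s_1, k_2) = 0x46B
s_3 = InvRound(s_2, k_1) = 0xCC8
s_4 = InvRound(s_3, k_0) = 0xEEB

0xEEB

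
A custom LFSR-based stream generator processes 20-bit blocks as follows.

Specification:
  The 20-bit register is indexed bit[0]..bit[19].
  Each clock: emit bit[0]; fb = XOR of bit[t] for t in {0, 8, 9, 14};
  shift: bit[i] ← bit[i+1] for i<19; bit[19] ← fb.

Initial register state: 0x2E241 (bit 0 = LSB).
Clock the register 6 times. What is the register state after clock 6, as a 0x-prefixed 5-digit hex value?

0x64B89

reg_0 = 0x2E241
clock 1: out=1, reg = 0x97120
clock 2: out=0, reg = 0x4B890
clock 3: out=0, reg = 0x25C48
clock 4: out=0, reg = 0x92E24
clock 5: out=0, reg = 0xC9712
clock 6: out=0, reg = 0x64B89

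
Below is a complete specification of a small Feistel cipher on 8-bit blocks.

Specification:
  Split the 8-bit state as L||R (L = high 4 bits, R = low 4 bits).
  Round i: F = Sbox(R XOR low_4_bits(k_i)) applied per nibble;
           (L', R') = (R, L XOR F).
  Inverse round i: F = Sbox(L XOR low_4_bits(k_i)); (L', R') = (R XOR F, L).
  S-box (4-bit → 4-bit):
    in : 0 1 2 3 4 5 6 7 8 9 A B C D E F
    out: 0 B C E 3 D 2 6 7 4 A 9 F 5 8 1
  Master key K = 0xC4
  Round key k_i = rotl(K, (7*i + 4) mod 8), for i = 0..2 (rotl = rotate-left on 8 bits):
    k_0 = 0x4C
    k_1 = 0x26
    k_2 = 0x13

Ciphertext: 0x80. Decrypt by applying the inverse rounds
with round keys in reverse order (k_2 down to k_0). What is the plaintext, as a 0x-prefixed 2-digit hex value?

s_0 = ciphertext = 0x80
s_1 = InvRound(s_0, k_2) = 0x98
s_2 = InvRound(s_1, k_1) = 0x99
s_3 = InvRound(s_2, k_0) = 0x49

0x49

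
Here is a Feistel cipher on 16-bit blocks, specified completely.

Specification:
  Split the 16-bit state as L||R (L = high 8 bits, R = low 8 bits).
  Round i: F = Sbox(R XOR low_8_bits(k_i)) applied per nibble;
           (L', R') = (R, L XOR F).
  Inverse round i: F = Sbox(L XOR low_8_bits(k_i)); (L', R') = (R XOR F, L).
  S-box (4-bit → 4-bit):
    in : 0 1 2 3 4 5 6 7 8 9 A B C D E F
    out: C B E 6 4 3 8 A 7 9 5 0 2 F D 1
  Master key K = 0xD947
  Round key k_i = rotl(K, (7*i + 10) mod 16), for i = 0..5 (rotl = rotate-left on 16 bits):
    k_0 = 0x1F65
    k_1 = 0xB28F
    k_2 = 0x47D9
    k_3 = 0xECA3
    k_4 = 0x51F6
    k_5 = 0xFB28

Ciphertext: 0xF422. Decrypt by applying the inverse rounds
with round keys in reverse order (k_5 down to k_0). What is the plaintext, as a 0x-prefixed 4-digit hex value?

s_0 = ciphertext = 0xF422
s_1 = InvRound(s_0, k_5) = 0xD0F4
s_2 = InvRound(s_1, k_4) = 0x1CD0
s_3 = InvRound(s_2, k_3) = 0xD11C
s_4 = InvRound(s_3, k_2) = 0xDBD1
s_5 = InvRound(s_4, k_1) = 0xE5DB
s_6 = InvRound(s_5, k_0) = 0xA7E5

0xA7E5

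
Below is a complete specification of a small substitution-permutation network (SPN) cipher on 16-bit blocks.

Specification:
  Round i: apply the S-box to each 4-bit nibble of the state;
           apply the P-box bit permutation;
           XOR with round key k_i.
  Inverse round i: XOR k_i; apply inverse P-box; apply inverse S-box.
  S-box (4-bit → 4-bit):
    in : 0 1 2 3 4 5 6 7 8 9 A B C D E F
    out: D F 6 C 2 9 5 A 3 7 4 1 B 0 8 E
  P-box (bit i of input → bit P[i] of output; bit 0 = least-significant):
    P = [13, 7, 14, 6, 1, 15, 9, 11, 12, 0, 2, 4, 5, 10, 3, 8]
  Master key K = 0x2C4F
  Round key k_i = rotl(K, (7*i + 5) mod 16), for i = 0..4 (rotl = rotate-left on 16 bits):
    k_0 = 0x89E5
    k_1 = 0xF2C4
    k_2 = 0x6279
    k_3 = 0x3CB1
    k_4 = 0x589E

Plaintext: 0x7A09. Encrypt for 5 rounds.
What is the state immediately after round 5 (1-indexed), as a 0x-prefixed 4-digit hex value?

0xDB3D

s_0 = plaintext = 0x7A09
s_1 = Round(s_0, k_0) = 0xE663
s_2 = Round(s_1, k_1) = 0xA182
s_3 = Round(s_2, k_2) = 0xB2E6
s_4 = Round(s_3, k_3) = 0x5494
s_5 = Round(s_4, k_4) = 0xDB3D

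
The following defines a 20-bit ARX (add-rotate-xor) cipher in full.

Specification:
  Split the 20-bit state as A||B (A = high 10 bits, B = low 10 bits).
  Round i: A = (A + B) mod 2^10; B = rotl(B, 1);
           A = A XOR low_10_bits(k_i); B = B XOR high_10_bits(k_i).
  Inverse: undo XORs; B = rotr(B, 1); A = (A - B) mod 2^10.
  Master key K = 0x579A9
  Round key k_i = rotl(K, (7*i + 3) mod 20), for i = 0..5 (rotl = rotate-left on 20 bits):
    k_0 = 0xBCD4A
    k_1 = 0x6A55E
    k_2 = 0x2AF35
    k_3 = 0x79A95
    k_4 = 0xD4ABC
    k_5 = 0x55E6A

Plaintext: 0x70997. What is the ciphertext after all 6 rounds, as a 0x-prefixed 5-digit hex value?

s_0 = plaintext = 0x70997
s_1 = Round(s_0, k_0) = 0x84DDD
s_2 = Round(s_1, k_1) = 0xABA13
s_3 = Round(s_2, k_2) = 0xFD08C
s_4 = Round(s_3, k_3) = 0x854FE
s_5 = Round(s_4, k_4) = 0x6BEAE
s_6 = Round(s_5, k_5) = 0x8DC0A

0x8DC0A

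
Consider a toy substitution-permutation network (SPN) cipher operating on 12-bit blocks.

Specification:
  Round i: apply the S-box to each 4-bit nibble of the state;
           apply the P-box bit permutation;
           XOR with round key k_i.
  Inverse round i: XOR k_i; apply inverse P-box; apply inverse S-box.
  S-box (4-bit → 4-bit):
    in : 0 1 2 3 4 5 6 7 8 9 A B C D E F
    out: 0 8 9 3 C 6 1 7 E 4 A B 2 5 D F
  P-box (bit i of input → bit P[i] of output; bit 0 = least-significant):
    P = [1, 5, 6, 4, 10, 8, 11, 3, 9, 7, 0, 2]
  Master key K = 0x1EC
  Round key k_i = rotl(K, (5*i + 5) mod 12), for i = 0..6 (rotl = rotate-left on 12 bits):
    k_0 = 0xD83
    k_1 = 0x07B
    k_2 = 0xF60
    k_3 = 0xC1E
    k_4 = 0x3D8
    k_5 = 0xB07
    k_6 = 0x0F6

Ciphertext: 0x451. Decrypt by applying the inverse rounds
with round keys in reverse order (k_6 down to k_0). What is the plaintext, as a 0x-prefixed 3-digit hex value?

s_0 = ciphertext = 0x451
s_1 = InvRound(s_0, k_6) = 0x863
s_2 = InvRound(s_1, k_5) = 0x2C5
s_3 = InvRound(s_2, k_4) = 0x4A1
s_4 = InvRound(s_3, k_3) = 0x84B
s_5 = InvRound(s_4, k_2) = 0xDB3
s_6 = InvRound(s_5, k_1) = 0xCF9
s_7 = InvRound(s_6, k_0) = 0x0AF

0x0AF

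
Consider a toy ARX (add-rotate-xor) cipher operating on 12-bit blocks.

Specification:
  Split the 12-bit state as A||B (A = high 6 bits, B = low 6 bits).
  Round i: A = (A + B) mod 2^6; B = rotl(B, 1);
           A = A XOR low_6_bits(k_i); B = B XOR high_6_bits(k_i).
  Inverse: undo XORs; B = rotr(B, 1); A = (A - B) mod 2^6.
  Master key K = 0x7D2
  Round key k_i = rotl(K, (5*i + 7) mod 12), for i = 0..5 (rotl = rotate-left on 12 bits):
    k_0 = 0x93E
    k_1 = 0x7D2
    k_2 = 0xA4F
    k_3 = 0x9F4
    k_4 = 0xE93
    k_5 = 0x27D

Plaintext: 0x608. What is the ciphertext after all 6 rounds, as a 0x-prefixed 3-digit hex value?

s_0 = plaintext = 0x608
s_1 = Round(s_0, k_0) = 0x7B4
s_2 = Round(s_1, k_1) = 0x036
s_3 = Round(s_2, k_2) = 0xE44
s_4 = Round(s_3, k_3) = 0x26F
s_5 = Round(s_4, k_4) = 0xAE5
s_6 = Round(s_5, k_5) = 0xB42

0xB42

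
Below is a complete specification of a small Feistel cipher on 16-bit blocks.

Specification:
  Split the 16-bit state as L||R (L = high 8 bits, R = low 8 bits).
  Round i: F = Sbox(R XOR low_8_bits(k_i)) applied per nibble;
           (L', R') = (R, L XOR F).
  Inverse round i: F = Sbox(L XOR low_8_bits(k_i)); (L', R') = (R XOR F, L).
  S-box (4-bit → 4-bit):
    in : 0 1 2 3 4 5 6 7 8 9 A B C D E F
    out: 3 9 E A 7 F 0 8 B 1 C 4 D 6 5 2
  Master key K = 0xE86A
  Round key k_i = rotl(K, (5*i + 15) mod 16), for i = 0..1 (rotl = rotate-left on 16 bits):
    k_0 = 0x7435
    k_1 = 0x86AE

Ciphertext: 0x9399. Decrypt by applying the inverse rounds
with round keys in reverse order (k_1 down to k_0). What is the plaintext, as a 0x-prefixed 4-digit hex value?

0xAF3F

s_0 = ciphertext = 0x9399
s_1 = InvRound(s_0, k_1) = 0x3F93
s_2 = InvRound(s_1, k_0) = 0xAF3F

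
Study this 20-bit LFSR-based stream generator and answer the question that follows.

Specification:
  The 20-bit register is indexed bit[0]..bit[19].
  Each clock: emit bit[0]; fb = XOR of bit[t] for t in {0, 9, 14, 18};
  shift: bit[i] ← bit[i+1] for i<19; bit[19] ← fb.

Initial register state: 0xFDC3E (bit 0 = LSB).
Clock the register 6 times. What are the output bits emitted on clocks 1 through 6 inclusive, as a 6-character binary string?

011111

reg_0 = 0xFDC3E
clock 1: out=0, reg = 0x7EE1F
clock 2: out=1, reg = 0x3F70F
clock 3: out=1, reg = 0x9FB87
clock 4: out=1, reg = 0xCFDC3
clock 5: out=1, reg = 0xE7EE1
clock 6: out=1, reg = 0x73F70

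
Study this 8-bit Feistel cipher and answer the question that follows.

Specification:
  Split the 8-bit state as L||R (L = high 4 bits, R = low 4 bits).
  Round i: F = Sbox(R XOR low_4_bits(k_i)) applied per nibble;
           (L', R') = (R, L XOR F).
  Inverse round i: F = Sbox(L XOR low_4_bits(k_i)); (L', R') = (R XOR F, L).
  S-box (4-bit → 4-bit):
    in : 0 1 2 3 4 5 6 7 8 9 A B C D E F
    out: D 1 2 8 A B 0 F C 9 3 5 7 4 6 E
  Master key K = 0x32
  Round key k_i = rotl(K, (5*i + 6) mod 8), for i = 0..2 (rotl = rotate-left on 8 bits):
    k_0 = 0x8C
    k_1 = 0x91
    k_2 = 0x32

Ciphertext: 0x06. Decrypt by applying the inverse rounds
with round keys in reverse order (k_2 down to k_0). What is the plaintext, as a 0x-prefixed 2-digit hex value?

s_0 = ciphertext = 0x06
s_1 = InvRound(s_0, k_2) = 0x40
s_2 = InvRound(s_1, k_1) = 0xB4
s_3 = InvRound(s_2, k_0) = 0xBB

0xBB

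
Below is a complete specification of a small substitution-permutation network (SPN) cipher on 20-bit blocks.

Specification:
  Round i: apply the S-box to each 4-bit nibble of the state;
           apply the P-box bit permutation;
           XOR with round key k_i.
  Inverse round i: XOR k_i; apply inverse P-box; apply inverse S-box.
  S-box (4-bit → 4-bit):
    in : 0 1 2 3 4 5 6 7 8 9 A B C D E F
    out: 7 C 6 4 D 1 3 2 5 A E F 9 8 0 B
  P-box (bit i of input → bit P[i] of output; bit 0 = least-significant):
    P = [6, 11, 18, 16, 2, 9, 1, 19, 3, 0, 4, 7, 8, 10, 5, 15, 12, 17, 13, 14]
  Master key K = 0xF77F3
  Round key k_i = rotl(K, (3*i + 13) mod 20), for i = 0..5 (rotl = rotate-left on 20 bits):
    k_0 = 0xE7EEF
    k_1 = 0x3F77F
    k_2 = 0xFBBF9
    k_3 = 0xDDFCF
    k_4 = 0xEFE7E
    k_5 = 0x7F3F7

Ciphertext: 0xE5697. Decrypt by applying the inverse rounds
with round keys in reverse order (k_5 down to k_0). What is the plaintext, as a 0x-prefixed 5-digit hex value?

s_0 = ciphertext = 0xE5697
s_1 = InvRound(s_0, k_5) = 0x3BEDC
s_2 = InvRound(s_1, k_4) = 0xD3D11
s_3 = InvRound(s_2, k_3) = 0x1D405
s_4 = InvRound(s_3, k_2) = 0xA04F0
s_5 = InvRound(s_4, k_1) = 0x4CFBD
s_6 = InvRound(s_5, k_0) = 0x0C315

0x0C315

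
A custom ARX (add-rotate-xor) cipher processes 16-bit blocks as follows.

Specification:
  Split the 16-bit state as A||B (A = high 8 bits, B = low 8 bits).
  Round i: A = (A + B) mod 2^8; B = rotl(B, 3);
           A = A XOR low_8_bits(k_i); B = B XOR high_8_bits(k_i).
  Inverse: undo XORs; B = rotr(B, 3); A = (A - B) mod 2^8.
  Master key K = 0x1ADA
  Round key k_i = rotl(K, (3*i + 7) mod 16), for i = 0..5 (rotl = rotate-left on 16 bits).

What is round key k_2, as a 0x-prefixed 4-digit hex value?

0x435B

K = 0x1ADA
k_0 = rotl(K, (3*0+7) mod 16) = rotl(K, 7) = 0x6D0D
k_1 = rotl(K, (3*1+7) mod 16) = rotl(K, 10) = 0x686B
k_2 = rotl(K, (3*2+7) mod 16) = rotl(K, 13) = 0x435B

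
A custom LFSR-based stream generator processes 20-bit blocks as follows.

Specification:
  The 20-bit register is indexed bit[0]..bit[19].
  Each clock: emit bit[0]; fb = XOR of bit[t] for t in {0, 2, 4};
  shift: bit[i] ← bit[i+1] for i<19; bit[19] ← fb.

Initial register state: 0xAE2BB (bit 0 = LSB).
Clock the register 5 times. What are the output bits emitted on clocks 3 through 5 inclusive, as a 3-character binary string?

011

reg_0 = 0xAE2BB
clock 1: out=1, reg = 0x5715D
clock 2: out=1, reg = 0xAB8AE
clock 3: out=0, reg = 0xD5C57
clock 4: out=1, reg = 0xEAE2B
clock 5: out=1, reg = 0xF5715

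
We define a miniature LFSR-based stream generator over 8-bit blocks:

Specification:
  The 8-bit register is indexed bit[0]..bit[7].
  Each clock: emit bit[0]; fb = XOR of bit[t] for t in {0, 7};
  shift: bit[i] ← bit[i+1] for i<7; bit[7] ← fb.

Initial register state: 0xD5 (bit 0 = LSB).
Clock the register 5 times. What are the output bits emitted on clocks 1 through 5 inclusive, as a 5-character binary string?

10101

reg_0 = 0xD5
clock 1: out=1, reg = 0x6A
clock 2: out=0, reg = 0x35
clock 3: out=1, reg = 0x9A
clock 4: out=0, reg = 0xCD
clock 5: out=1, reg = 0x66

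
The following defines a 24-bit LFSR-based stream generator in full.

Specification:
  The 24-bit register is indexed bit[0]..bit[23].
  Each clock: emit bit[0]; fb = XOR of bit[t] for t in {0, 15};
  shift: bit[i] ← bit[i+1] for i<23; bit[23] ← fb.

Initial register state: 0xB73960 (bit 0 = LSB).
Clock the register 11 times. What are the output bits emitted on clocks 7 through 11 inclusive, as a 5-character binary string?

10100

reg_0 = 0xB73960
clock 1: out=0, reg = 0x5B9CB0
clock 2: out=0, reg = 0xADCE58
clock 3: out=0, reg = 0xD6E72C
clock 4: out=0, reg = 0xEB7396
clock 5: out=0, reg = 0x75B9CB
clock 6: out=1, reg = 0x3ADCE5
clock 7: out=1, reg = 0x1D6E72
clock 8: out=0, reg = 0x0EB739
clock 9: out=1, reg = 0x075B9C
clock 10: out=0, reg = 0x03ADCE
clock 11: out=0, reg = 0x81D6E7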